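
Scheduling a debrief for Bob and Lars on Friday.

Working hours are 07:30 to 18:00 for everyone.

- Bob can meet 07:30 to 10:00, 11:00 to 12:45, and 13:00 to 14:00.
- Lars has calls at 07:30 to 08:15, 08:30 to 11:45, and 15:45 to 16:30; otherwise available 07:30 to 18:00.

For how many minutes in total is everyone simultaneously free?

135 minutes

Lars free within 07:30–18:00: 08:15–08:30, 11:45–15:45, 16:30–18:00.
Bob ∩ Lars: 08:15–08:30, 11:45–12:45, 13:00–14:00.
Total common minutes: 15 + 60 + 60 = 135.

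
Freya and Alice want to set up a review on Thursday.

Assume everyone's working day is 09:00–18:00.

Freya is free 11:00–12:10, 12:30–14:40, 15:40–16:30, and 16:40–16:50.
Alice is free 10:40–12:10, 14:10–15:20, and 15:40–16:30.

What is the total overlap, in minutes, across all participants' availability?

Freya ∩ Alice: 11:00–12:10, 14:10–14:40, 15:40–16:30.
Total common minutes: 70 + 30 + 50 = 150.

150 minutes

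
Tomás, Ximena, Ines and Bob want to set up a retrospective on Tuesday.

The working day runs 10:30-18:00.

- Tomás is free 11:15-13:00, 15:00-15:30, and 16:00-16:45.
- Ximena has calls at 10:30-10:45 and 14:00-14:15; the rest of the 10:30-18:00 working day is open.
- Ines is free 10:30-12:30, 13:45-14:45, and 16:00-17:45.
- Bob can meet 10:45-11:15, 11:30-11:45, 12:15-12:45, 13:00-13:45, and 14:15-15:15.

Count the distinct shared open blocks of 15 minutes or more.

Ximena free within 10:30–18:00: 10:45–14:00, 14:15–18:00.
Tomás ∩ Ximena: 11:15–13:00, 15:00–15:30, 16:00–16:45.
Tomás ∩ Ximena ∩ Ines: 11:15–12:30, 16:00–16:45.
Tomás ∩ Ximena ∩ Ines ∩ Bob: 11:30–11:45, 12:15–12:30.
Windows ≥ 15 min: 11:30–11:45, 12:15–12:30.
That's 2 windows.

2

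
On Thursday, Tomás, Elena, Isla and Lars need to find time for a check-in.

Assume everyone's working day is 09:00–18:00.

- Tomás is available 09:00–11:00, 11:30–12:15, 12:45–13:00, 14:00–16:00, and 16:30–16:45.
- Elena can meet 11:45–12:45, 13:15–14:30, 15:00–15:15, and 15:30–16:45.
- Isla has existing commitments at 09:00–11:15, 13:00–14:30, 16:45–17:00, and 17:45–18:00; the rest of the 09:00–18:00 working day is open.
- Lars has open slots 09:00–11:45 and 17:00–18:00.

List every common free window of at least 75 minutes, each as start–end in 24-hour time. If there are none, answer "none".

none

Isla free within 09:00–18:00: 11:15–13:00, 14:30–16:45, 17:00–17:45.
Tomás ∩ Elena: 11:45–12:15, 14:00–14:30, 15:00–15:15, 15:30–16:00, 16:30–16:45.
Tomás ∩ Elena ∩ Isla: 11:45–12:15, 15:00–15:15, 15:30–16:00, 16:30–16:45.
Tomás ∩ Elena ∩ Isla ∩ Lars: (none).
Windows ≥ 75 min: (none).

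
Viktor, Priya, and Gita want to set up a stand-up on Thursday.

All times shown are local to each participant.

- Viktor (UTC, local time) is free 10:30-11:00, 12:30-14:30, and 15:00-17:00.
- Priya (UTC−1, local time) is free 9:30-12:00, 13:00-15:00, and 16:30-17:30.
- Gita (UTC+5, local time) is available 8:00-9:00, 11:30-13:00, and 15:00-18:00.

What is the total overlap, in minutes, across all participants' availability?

60 minutes

Viktor → UTC: 10:30–11:00, 12:30–14:30, 15:00–17:00.
Priya → UTC: 10:30–13:00, 14:00–16:00, 17:30–18:30.
Gita → UTC: 03:00–04:00, 06:30–08:00, 10:00–13:00.
Viktor ∩ Priya: 10:30–11:00, 12:30–13:00, 14:00–14:30, 15:00–16:00.
Viktor ∩ Priya ∩ Gita: 10:30–11:00, 12:30–13:00.
Total common minutes: 30 + 30 = 60.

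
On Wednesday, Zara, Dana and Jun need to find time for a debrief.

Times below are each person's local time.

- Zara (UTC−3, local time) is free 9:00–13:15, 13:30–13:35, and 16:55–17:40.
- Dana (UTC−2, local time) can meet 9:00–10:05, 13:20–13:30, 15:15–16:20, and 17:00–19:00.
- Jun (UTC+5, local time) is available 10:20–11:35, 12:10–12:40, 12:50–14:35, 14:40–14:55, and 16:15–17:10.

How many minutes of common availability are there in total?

5 minutes

Zara → UTC: 12:00–16:15, 16:30–16:35, 19:55–20:40.
Dana → UTC: 11:00–12:05, 15:20–15:30, 17:15–18:20, 19:00–21:00.
Jun → UTC: 05:20–06:35, 07:10–07:40, 07:50–09:35, 09:40–09:55, 11:15–12:10.
Zara ∩ Dana: 12:00–12:05, 15:20–15:30, 19:55–20:40.
Zara ∩ Dana ∩ Jun: 12:00–12:05.
Total common minutes: 5.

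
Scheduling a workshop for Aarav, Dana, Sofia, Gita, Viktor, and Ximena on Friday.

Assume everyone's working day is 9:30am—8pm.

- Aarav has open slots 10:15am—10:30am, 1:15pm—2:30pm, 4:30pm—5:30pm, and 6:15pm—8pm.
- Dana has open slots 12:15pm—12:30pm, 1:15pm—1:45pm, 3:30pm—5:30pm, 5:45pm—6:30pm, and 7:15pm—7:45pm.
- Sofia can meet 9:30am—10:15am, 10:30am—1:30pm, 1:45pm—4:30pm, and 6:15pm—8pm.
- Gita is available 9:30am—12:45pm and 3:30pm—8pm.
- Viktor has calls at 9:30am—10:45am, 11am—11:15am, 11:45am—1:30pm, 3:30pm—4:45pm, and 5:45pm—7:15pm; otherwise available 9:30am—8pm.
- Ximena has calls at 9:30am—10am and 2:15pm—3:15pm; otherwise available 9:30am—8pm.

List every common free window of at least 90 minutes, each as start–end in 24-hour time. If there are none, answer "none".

Viktor free within 09:30–20:00: 10:45–11:00, 11:15–11:45, 13:30–15:30, 16:45–17:45, 19:15–20:00.
Ximena free within 09:30–20:00: 10:00–14:15, 15:15–20:00.
Aarav ∩ Dana: 13:15–13:45, 16:30–17:30, 18:15–18:30, 19:15–19:45.
Aarav ∩ Dana ∩ Sofia: 13:15–13:30, 18:15–18:30, 19:15–19:45.
Aarav ∩ Dana ∩ Sofia ∩ Gita: 18:15–18:30, 19:15–19:45.
Aarav ∩ Dana ∩ Sofia ∩ Gita ∩ Viktor: 19:15–19:45.
Aarav ∩ Dana ∩ Sofia ∩ Gita ∩ Viktor ∩ Ximena: 19:15–19:45.
Windows ≥ 90 min: (none).

none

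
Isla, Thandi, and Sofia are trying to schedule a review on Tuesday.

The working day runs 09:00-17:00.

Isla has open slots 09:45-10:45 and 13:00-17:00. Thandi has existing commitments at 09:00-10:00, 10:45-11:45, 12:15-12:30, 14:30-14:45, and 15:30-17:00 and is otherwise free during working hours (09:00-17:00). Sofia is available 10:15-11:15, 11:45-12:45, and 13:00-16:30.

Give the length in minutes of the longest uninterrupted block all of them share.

90 minutes

Thandi free within 09:00–17:00: 10:00–10:45, 11:45–12:15, 12:30–14:30, 14:45–15:30.
Isla ∩ Thandi: 10:00–10:45, 13:00–14:30, 14:45–15:30.
Isla ∩ Thandi ∩ Sofia: 10:15–10:45, 13:00–14:30, 14:45–15:30.
Common window lengths: 30, 90, 45 min; longest is 90.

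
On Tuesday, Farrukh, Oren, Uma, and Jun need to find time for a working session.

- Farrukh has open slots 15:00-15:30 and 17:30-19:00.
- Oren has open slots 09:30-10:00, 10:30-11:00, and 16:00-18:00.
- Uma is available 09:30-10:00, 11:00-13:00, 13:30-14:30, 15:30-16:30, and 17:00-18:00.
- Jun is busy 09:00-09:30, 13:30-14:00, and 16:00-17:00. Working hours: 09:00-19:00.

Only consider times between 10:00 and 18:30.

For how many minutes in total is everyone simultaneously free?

Jun free within 09:00–19:00: 09:30–13:30, 14:00–16:00, 17:00–19:00.
Farrukh ∩ Oren: 17:30–18:00.
Farrukh ∩ Oren ∩ Uma: 17:30–18:00.
Farrukh ∩ Oren ∩ Uma ∩ Jun: 17:30–18:00.
Restricted to 10:00–18:30: 17:30–18:00.
Total common minutes: 30.

30 minutes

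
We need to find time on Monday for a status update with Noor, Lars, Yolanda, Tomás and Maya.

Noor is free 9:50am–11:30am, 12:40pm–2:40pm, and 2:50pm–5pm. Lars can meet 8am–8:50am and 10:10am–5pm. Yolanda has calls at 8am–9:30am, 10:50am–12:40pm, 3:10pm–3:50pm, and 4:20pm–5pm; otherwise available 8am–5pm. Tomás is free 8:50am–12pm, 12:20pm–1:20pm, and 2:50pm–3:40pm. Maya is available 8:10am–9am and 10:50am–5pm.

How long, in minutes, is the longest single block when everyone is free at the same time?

40 minutes

Yolanda free within 08:00–17:00: 09:30–10:50, 12:40–15:10, 15:50–16:20.
Noor ∩ Lars: 10:10–11:30, 12:40–14:40, 14:50–17:00.
Noor ∩ Lars ∩ Yolanda: 10:10–10:50, 12:40–14:40, 14:50–15:10, 15:50–16:20.
Noor ∩ Lars ∩ Yolanda ∩ Tomás: 10:10–10:50, 12:40–13:20, 14:50–15:10.
Noor ∩ Lars ∩ Yolanda ∩ Tomás ∩ Maya: 12:40–13:20, 14:50–15:10.
Common window lengths: 40, 20 min; longest is 40.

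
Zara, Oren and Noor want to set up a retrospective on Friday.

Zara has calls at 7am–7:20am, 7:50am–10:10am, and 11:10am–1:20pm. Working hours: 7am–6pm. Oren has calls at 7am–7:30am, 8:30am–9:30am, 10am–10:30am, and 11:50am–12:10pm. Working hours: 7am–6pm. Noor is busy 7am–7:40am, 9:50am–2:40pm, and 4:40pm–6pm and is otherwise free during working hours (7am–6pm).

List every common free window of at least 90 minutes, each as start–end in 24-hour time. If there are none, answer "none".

Zara free within 07:00–18:00: 07:20–07:50, 10:10–11:10, 13:20–18:00.
Oren free within 07:00–18:00: 07:30–08:30, 09:30–10:00, 10:30–11:50, 12:10–18:00.
Noor free within 07:00–18:00: 07:40–09:50, 14:40–16:40.
Zara ∩ Oren: 07:30–07:50, 10:30–11:10, 13:20–18:00.
Zara ∩ Oren ∩ Noor: 07:40–07:50, 14:40–16:40.
Windows ≥ 90 min: 14:40–16:40.

14:40–16:40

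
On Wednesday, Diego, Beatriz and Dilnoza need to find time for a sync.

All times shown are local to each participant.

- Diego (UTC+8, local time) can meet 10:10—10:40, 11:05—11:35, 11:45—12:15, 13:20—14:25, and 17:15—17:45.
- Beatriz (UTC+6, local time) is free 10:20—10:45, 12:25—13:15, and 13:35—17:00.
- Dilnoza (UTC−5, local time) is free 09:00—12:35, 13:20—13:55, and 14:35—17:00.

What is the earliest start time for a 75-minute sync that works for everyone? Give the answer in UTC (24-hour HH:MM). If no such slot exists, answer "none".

Diego → UTC: 02:10–02:40, 03:05–03:35, 03:45–04:15, 05:20–06:25, 09:15–09:45.
Beatriz → UTC: 04:20–04:45, 06:25–07:15, 07:35–11:00.
Dilnoza → UTC: 14:00–17:35, 18:20–18:55, 19:35–22:00.
Diego ∩ Beatriz: 09:15–09:45.
Diego ∩ Beatriz ∩ Dilnoza: (none).
Windows ≥ 75 min: (none).

none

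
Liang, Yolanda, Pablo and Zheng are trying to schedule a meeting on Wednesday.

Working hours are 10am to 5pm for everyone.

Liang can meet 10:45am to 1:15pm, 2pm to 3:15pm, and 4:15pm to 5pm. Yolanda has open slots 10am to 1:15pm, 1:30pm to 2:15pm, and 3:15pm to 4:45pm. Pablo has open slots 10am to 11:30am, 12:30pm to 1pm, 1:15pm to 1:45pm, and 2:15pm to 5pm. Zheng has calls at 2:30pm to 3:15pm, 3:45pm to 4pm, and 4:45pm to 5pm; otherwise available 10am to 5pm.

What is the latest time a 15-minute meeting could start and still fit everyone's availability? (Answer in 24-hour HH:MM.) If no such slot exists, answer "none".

Zheng free within 10:00–17:00: 10:00–14:30, 15:15–15:45, 16:00–16:45.
Liang ∩ Yolanda: 10:45–13:15, 14:00–14:15, 16:15–16:45.
Liang ∩ Yolanda ∩ Pablo: 10:45–11:30, 12:30–13:00, 16:15–16:45.
Liang ∩ Yolanda ∩ Pablo ∩ Zheng: 10:45–11:30, 12:30–13:00, 16:15–16:45.
Windows ≥ 15 min: 10:45–11:30, 12:30–13:00, 16:15–16:45.
Latest start in the last window 16:15–16:45 is 16:45 − 15 min = 16:30.

16:30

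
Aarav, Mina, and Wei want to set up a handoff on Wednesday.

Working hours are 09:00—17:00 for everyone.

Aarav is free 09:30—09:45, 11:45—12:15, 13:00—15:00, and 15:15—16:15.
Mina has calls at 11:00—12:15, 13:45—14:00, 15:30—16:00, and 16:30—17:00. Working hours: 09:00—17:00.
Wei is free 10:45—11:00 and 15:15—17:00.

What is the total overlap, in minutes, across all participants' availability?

30 minutes

Mina free within 09:00–17:00: 09:00–11:00, 12:15–13:45, 14:00–15:30, 16:00–16:30.
Aarav ∩ Mina: 09:30–09:45, 13:00–13:45, 14:00–15:00, 15:15–15:30, 16:00–16:15.
Aarav ∩ Mina ∩ Wei: 15:15–15:30, 16:00–16:15.
Total common minutes: 15 + 15 = 30.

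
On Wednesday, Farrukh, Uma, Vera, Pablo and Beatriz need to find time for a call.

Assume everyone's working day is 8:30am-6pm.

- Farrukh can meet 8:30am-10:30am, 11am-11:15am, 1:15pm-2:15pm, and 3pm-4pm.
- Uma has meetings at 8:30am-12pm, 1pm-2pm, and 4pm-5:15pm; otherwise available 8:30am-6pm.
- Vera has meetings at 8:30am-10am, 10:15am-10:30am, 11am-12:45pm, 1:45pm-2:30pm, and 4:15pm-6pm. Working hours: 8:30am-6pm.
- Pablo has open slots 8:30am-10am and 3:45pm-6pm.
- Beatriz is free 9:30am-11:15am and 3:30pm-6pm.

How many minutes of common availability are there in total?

15 minutes

Uma free within 08:30–18:00: 12:00–13:00, 14:00–16:00, 17:15–18:00.
Vera free within 08:30–18:00: 10:00–10:15, 10:30–11:00, 12:45–13:45, 14:30–16:15.
Farrukh ∩ Uma: 14:00–14:15, 15:00–16:00.
Farrukh ∩ Uma ∩ Vera: 15:00–16:00.
Farrukh ∩ Uma ∩ Vera ∩ Pablo: 15:45–16:00.
Farrukh ∩ Uma ∩ Vera ∩ Pablo ∩ Beatriz: 15:45–16:00.
Total common minutes: 15.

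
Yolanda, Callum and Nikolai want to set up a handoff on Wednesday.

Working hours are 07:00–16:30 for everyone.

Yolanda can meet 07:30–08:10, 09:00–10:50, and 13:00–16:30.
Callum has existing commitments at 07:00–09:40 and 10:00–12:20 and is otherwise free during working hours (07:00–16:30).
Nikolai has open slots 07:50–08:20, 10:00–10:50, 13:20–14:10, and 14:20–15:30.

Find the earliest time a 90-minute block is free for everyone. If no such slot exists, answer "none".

none

Callum free within 07:00–16:30: 09:40–10:00, 12:20–16:30.
Yolanda ∩ Callum: 09:40–10:00, 13:00–16:30.
Yolanda ∩ Callum ∩ Nikolai: 13:20–14:10, 14:20–15:30.
Windows ≥ 90 min: (none).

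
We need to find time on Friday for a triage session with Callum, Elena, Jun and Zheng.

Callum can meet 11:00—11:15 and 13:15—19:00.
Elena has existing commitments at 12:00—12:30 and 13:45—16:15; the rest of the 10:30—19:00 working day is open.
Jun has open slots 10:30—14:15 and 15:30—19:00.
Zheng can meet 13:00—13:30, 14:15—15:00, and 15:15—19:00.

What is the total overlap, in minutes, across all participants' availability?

Elena free within 10:30–19:00: 10:30–12:00, 12:30–13:45, 16:15–19:00.
Callum ∩ Elena: 11:00–11:15, 13:15–13:45, 16:15–19:00.
Callum ∩ Elena ∩ Jun: 11:00–11:15, 13:15–13:45, 16:15–19:00.
Callum ∩ Elena ∩ Jun ∩ Zheng: 13:15–13:30, 16:15–19:00.
Total common minutes: 15 + 165 = 180.

180 minutes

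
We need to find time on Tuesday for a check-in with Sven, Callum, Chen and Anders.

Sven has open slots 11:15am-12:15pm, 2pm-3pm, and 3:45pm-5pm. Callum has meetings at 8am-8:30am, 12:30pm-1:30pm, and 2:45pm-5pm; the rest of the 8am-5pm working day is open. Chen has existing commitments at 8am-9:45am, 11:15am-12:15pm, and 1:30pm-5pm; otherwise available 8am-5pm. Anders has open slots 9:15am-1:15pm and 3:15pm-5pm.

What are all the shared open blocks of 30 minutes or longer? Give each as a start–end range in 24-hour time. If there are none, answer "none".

none

Callum free within 08:00–17:00: 08:30–12:30, 13:30–14:45.
Chen free within 08:00–17:00: 09:45–11:15, 12:15–13:30.
Sven ∩ Callum: 11:15–12:15, 14:00–14:45.
Sven ∩ Callum ∩ Chen: (none).
Sven ∩ Callum ∩ Chen ∩ Anders: (none).
Windows ≥ 30 min: (none).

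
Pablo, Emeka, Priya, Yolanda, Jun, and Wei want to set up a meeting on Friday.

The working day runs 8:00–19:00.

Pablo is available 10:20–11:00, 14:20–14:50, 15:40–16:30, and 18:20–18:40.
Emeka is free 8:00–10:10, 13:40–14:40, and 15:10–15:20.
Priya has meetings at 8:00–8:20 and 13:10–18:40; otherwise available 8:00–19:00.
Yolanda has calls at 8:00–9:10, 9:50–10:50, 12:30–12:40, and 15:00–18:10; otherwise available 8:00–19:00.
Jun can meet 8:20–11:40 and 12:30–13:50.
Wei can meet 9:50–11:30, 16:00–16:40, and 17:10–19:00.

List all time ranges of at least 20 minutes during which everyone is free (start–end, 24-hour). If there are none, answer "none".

Priya free within 08:00–19:00: 08:20–13:10, 18:40–19:00.
Yolanda free within 08:00–19:00: 09:10–09:50, 10:50–12:30, 12:40–15:00, 18:10–19:00.
Pablo ∩ Emeka: 14:20–14:40.
Pablo ∩ Emeka ∩ Priya: (none).
Pablo ∩ Emeka ∩ Priya ∩ Yolanda: (none).
Pablo ∩ Emeka ∩ Priya ∩ Yolanda ∩ Jun: (none).
Pablo ∩ Emeka ∩ Priya ∩ Yolanda ∩ Jun ∩ Wei: (none).
Windows ≥ 20 min: (none).

none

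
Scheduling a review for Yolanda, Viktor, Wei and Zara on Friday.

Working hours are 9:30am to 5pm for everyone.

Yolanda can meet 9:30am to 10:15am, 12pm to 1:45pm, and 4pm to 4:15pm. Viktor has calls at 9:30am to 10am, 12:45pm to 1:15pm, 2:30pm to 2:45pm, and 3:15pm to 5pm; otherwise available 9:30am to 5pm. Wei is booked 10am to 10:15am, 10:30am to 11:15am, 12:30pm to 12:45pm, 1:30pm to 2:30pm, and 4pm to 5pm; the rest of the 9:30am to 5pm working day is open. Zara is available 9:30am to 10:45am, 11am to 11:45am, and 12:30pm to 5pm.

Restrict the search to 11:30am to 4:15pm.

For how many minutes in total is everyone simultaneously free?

15 minutes

Viktor free within 09:30–17:00: 10:00–12:45, 13:15–14:30, 14:45–15:15.
Wei free within 09:30–17:00: 09:30–10:00, 10:15–10:30, 11:15–12:30, 12:45–13:30, 14:30–16:00.
Yolanda ∩ Viktor: 10:00–10:15, 12:00–12:45, 13:15–13:45.
Yolanda ∩ Viktor ∩ Wei: 12:00–12:30, 13:15–13:30.
Yolanda ∩ Viktor ∩ Wei ∩ Zara: 13:15–13:30.
Restricted to 11:30–16:15: 13:15–13:30.
Total common minutes: 15.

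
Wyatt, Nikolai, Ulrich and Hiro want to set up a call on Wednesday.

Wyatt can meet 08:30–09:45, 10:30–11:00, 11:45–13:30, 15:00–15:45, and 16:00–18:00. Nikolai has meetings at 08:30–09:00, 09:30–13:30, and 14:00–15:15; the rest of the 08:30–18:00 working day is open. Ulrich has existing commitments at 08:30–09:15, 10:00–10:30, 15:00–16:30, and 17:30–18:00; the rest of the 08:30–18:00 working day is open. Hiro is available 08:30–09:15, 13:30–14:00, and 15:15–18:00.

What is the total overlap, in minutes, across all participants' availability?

60 minutes

Nikolai free within 08:30–18:00: 09:00–09:30, 13:30–14:00, 15:15–18:00.
Ulrich free within 08:30–18:00: 09:15–10:00, 10:30–15:00, 16:30–17:30.
Wyatt ∩ Nikolai: 09:00–09:30, 15:15–15:45, 16:00–18:00.
Wyatt ∩ Nikolai ∩ Ulrich: 09:15–09:30, 16:30–17:30.
Wyatt ∩ Nikolai ∩ Ulrich ∩ Hiro: 16:30–17:30.
Total common minutes: 60.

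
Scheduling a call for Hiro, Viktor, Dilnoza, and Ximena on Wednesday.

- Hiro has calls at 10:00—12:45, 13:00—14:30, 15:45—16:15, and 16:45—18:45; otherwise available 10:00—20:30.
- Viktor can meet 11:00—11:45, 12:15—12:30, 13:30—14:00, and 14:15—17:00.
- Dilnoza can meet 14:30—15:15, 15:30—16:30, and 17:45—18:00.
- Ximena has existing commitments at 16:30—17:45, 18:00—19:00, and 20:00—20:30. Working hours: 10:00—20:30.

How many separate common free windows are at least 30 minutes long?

1

Hiro free within 10:00–20:30: 12:45–13:00, 14:30–15:45, 16:15–16:45, 18:45–20:30.
Ximena free within 10:00–20:30: 10:00–16:30, 17:45–18:00, 19:00–20:00.
Hiro ∩ Viktor: 14:30–15:45, 16:15–16:45.
Hiro ∩ Viktor ∩ Dilnoza: 14:30–15:15, 15:30–15:45, 16:15–16:30.
Hiro ∩ Viktor ∩ Dilnoza ∩ Ximena: 14:30–15:15, 15:30–15:45, 16:15–16:30.
Windows ≥ 30 min: 14:30–15:15.
That's 1 window.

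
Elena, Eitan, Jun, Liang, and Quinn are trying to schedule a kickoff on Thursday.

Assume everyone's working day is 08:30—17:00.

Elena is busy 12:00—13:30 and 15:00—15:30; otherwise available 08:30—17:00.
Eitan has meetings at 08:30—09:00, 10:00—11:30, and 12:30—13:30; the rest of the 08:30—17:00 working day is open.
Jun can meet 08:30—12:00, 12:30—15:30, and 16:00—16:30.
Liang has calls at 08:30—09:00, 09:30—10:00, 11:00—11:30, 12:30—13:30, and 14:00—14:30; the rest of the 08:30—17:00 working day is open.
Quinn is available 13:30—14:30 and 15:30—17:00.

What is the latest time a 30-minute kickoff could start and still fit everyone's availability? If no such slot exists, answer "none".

16:00

Elena free within 08:30–17:00: 08:30–12:00, 13:30–15:00, 15:30–17:00.
Eitan free within 08:30–17:00: 09:00–10:00, 11:30–12:30, 13:30–17:00.
Liang free within 08:30–17:00: 09:00–09:30, 10:00–11:00, 11:30–12:30, 13:30–14:00, 14:30–17:00.
Elena ∩ Eitan: 09:00–10:00, 11:30–12:00, 13:30–15:00, 15:30–17:00.
Elena ∩ Eitan ∩ Jun: 09:00–10:00, 11:30–12:00, 13:30–15:00, 16:00–16:30.
Elena ∩ Eitan ∩ Jun ∩ Liang: 09:00–09:30, 11:30–12:00, 13:30–14:00, 14:30–15:00, 16:00–16:30.
Elena ∩ Eitan ∩ Jun ∩ Liang ∩ Quinn: 13:30–14:00, 16:00–16:30.
Windows ≥ 30 min: 13:30–14:00, 16:00–16:30.
Latest start in the last window 16:00–16:30 is 16:30 − 30 min = 16:00.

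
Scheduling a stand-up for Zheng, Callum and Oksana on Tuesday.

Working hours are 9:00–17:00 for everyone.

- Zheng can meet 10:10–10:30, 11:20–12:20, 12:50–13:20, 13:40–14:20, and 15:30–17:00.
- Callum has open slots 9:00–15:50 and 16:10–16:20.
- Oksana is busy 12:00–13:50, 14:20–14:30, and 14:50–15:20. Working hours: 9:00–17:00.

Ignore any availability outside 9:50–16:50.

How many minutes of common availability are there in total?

Oksana free within 09:00–17:00: 09:00–12:00, 13:50–14:20, 14:30–14:50, 15:20–17:00.
Zheng ∩ Callum: 10:10–10:30, 11:20–12:20, 12:50–13:20, 13:40–14:20, 15:30–15:50, 16:10–16:20.
Zheng ∩ Callum ∩ Oksana: 10:10–10:30, 11:20–12:00, 13:50–14:20, 15:30–15:50, 16:10–16:20.
Restricted to 09:50–16:50: 10:10–10:30, 11:20–12:00, 13:50–14:20, 15:30–15:50, 16:10–16:20.
Total common minutes: 20 + 40 + 30 + 20 + 10 = 120.

120 minutes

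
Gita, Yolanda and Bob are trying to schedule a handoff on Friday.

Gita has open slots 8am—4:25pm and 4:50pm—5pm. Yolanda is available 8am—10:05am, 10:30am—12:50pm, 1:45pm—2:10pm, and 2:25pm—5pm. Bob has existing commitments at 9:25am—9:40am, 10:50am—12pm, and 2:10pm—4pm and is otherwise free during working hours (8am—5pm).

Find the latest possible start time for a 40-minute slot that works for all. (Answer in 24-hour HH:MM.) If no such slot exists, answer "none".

12:10

Bob free within 08:00–17:00: 08:00–09:25, 09:40–10:50, 12:00–14:10, 16:00–17:00.
Gita ∩ Yolanda: 08:00–10:05, 10:30–12:50, 13:45–14:10, 14:25–16:25, 16:50–17:00.
Gita ∩ Yolanda ∩ Bob: 08:00–09:25, 09:40–10:05, 10:30–10:50, 12:00–12:50, 13:45–14:10, 16:00–16:25, 16:50–17:00.
Windows ≥ 40 min: 08:00–09:25, 12:00–12:50.
Latest start in the last window 12:00–12:50 is 12:50 − 40 min = 12:10.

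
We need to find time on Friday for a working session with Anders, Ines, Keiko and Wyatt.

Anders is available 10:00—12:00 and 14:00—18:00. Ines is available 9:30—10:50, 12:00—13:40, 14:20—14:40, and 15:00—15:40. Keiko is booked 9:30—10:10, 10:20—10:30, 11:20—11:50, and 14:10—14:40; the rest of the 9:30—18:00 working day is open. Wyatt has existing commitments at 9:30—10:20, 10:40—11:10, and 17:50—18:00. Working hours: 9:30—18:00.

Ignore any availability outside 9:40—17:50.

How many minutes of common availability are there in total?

50 minutes

Keiko free within 09:30–18:00: 10:10–10:20, 10:30–11:20, 11:50–14:10, 14:40–18:00.
Wyatt free within 09:30–18:00: 10:20–10:40, 11:10–17:50.
Anders ∩ Ines: 10:00–10:50, 14:20–14:40, 15:00–15:40.
Anders ∩ Ines ∩ Keiko: 10:10–10:20, 10:30–10:50, 15:00–15:40.
Anders ∩ Ines ∩ Keiko ∩ Wyatt: 10:30–10:40, 15:00–15:40.
Restricted to 09:40–17:50: 10:30–10:40, 15:00–15:40.
Total common minutes: 10 + 40 = 50.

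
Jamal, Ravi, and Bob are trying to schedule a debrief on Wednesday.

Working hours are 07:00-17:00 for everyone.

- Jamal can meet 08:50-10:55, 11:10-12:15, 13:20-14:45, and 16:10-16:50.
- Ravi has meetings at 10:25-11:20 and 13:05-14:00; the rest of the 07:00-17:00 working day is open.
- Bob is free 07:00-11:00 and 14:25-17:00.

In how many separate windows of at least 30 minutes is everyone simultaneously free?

Ravi free within 07:00–17:00: 07:00–10:25, 11:20–13:05, 14:00–17:00.
Jamal ∩ Ravi: 08:50–10:25, 11:20–12:15, 14:00–14:45, 16:10–16:50.
Jamal ∩ Ravi ∩ Bob: 08:50–10:25, 14:25–14:45, 16:10–16:50.
Windows ≥ 30 min: 08:50–10:25, 16:10–16:50.
That's 2 windows.

2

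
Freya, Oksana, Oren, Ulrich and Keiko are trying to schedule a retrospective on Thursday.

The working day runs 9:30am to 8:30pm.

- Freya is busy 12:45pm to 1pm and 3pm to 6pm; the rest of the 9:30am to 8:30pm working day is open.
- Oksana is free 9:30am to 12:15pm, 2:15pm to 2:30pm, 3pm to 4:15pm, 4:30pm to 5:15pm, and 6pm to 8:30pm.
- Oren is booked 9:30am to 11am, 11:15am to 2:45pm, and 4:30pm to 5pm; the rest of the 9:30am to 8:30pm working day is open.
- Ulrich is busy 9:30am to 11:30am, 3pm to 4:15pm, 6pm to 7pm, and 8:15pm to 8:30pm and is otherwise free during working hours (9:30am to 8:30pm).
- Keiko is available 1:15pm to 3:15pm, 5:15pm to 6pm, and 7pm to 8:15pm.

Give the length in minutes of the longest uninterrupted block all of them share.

Freya free within 09:30–20:30: 09:30–12:45, 13:00–15:00, 18:00–20:30.
Oren free within 09:30–20:30: 11:00–11:15, 14:45–16:30, 17:00–20:30.
Ulrich free within 09:30–20:30: 11:30–15:00, 16:15–18:00, 19:00–20:15.
Freya ∩ Oksana: 09:30–12:15, 14:15–14:30, 18:00–20:30.
Freya ∩ Oksana ∩ Oren: 11:00–11:15, 18:00–20:30.
Freya ∩ Oksana ∩ Oren ∩ Ulrich: 19:00–20:15.
Freya ∩ Oksana ∩ Oren ∩ Ulrich ∩ Keiko: 19:00–20:15.
Single common window of 75 minutes.

75 minutes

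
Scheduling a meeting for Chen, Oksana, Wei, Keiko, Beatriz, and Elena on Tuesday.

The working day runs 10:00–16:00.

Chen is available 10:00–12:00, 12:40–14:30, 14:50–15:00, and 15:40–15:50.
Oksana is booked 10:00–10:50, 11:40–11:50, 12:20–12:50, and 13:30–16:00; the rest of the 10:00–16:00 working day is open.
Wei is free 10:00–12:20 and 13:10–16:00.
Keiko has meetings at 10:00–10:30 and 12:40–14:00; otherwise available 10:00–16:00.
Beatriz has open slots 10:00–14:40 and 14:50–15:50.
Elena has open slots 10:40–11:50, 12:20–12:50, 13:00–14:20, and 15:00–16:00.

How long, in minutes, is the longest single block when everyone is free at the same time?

Oksana free within 10:00–16:00: 10:50–11:40, 11:50–12:20, 12:50–13:30.
Keiko free within 10:00–16:00: 10:30–12:40, 14:00–16:00.
Chen ∩ Oksana: 10:50–11:40, 11:50–12:00, 12:50–13:30.
Chen ∩ Oksana ∩ Wei: 10:50–11:40, 11:50–12:00, 13:10–13:30.
Chen ∩ Oksana ∩ Wei ∩ Keiko: 10:50–11:40, 11:50–12:00.
Chen ∩ Oksana ∩ Wei ∩ Keiko ∩ Beatriz: 10:50–11:40, 11:50–12:00.
Chen ∩ Oksana ∩ Wei ∩ Keiko ∩ Beatriz ∩ Elena: 10:50–11:40.
Single common window of 50 minutes.

50 minutes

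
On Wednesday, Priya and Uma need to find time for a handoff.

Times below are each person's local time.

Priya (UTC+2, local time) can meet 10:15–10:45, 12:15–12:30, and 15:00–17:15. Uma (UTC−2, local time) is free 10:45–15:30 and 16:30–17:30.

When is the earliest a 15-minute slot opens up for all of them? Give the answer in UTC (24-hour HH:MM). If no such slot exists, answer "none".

13:00

Priya → UTC: 08:15–08:45, 10:15–10:30, 13:00–15:15.
Uma → UTC: 12:45–17:30, 18:30–19:30.
Priya ∩ Uma: 13:00–15:15.
Windows ≥ 15 min: 13:00–15:15.
Earliest such window starts at 13:00.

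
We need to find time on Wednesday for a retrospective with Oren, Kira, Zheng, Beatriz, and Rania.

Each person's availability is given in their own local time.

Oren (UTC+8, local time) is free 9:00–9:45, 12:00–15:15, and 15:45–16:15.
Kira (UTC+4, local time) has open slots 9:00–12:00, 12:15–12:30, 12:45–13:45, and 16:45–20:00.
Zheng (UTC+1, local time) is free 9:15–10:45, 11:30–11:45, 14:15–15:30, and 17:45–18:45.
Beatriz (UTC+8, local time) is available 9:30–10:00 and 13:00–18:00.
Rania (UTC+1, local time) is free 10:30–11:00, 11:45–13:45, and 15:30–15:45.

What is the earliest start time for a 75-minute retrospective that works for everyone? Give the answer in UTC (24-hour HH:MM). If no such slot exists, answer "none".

Oren → UTC: 01:00–01:45, 04:00–07:15, 07:45–08:15.
Kira → UTC: 05:00–08:00, 08:15–08:30, 08:45–09:45, 12:45–16:00.
Zheng → UTC: 08:15–09:45, 10:30–10:45, 13:15–14:30, 16:45–17:45.
Beatriz → UTC: 01:30–02:00, 05:00–10:00.
Rania → UTC: 09:30–10:00, 10:45–12:45, 14:30–14:45.
Oren ∩ Kira: 05:00–07:15, 07:45–08:00.
Oren ∩ Kira ∩ Zheng: (none).
Oren ∩ Kira ∩ Zheng ∩ Beatriz: (none).
Oren ∩ Kira ∩ Zheng ∩ Beatriz ∩ Rania: (none).
Windows ≥ 75 min: (none).

none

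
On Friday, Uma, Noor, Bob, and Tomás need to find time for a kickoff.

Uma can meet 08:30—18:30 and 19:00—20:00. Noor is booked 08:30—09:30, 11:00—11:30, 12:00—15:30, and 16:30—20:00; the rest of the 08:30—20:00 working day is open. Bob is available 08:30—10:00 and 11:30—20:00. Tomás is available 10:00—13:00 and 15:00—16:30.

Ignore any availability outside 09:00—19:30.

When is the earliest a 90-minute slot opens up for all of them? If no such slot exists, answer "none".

Noor free within 08:30–20:00: 09:30–11:00, 11:30–12:00, 15:30–16:30.
Uma ∩ Noor: 09:30–11:00, 11:30–12:00, 15:30–16:30.
Uma ∩ Noor ∩ Bob: 09:30–10:00, 11:30–12:00, 15:30–16:30.
Uma ∩ Noor ∩ Bob ∩ Tomás: 11:30–12:00, 15:30–16:30.
Restricted to 09:00–19:30: 11:30–12:00, 15:30–16:30.
Windows ≥ 90 min: (none).

none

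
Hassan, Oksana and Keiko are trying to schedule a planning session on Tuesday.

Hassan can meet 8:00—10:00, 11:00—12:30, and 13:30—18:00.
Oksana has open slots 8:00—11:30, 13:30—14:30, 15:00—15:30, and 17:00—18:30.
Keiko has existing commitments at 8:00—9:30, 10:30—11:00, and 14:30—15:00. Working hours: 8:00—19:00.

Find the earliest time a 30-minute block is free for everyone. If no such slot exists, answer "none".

Keiko free within 08:00–19:00: 09:30–10:30, 11:00–14:30, 15:00–19:00.
Hassan ∩ Oksana: 08:00–10:00, 11:00–11:30, 13:30–14:30, 15:00–15:30, 17:00–18:00.
Hassan ∩ Oksana ∩ Keiko: 09:30–10:00, 11:00–11:30, 13:30–14:30, 15:00–15:30, 17:00–18:00.
Windows ≥ 30 min: 09:30–10:00, 11:00–11:30, 13:30–14:30, 15:00–15:30, 17:00–18:00.
Earliest such window starts at 09:30.

09:30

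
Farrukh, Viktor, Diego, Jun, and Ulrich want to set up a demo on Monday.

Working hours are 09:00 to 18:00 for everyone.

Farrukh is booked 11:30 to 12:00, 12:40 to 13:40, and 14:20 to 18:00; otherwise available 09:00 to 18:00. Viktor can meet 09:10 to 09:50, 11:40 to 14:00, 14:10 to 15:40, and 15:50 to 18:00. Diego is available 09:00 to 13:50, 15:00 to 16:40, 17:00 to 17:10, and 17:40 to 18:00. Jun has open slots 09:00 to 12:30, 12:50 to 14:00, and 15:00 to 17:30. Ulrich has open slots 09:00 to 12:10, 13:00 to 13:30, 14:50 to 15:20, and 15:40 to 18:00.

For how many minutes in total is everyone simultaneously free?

Farrukh free within 09:00–18:00: 09:00–11:30, 12:00–12:40, 13:40–14:20.
Farrukh ∩ Viktor: 09:10–09:50, 12:00–12:40, 13:40–14:00, 14:10–14:20.
Farrukh ∩ Viktor ∩ Diego: 09:10–09:50, 12:00–12:40, 13:40–13:50.
Farrukh ∩ Viktor ∩ Diego ∩ Jun: 09:10–09:50, 12:00–12:30, 13:40–13:50.
Farrukh ∩ Viktor ∩ Diego ∩ Jun ∩ Ulrich: 09:10–09:50, 12:00–12:10.
Total common minutes: 40 + 10 = 50.

50 minutes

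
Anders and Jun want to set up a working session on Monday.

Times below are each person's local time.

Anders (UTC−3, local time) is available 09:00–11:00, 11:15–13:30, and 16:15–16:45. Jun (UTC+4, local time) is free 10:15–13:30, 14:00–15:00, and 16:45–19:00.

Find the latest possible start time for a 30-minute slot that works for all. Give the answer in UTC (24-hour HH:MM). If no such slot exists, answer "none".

14:30

Anders → UTC: 12:00–14:00, 14:15–16:30, 19:15–19:45.
Jun → UTC: 06:15–09:30, 10:00–11:00, 12:45–15:00.
Anders ∩ Jun: 12:45–14:00, 14:15–15:00.
Windows ≥ 30 min: 12:45–14:00, 14:15–15:00.
Latest start in the last window 14:15–15:00 is 15:00 − 30 min = 14:30.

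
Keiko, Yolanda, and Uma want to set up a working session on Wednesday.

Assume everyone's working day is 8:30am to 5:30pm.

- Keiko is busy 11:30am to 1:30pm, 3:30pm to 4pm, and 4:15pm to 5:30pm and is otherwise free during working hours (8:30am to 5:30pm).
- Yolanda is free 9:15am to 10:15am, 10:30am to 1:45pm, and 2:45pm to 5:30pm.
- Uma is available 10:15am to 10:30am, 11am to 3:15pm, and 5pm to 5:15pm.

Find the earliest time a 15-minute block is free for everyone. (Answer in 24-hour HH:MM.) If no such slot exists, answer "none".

Keiko free within 08:30–17:30: 08:30–11:30, 13:30–15:30, 16:00–16:15.
Keiko ∩ Yolanda: 09:15–10:15, 10:30–11:30, 13:30–13:45, 14:45–15:30, 16:00–16:15.
Keiko ∩ Yolanda ∩ Uma: 11:00–11:30, 13:30–13:45, 14:45–15:15.
Windows ≥ 15 min: 11:00–11:30, 13:30–13:45, 14:45–15:15.
Earliest such window starts at 11:00.

11:00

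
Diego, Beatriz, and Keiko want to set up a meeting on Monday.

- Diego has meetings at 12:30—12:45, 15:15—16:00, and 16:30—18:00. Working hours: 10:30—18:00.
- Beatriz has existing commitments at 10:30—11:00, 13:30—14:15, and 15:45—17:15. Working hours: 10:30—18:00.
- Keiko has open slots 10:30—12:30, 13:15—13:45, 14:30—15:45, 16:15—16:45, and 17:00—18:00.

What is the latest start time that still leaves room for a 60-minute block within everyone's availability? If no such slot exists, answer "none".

11:30

Diego free within 10:30–18:00: 10:30–12:30, 12:45–15:15, 16:00–16:30.
Beatriz free within 10:30–18:00: 11:00–13:30, 14:15–15:45, 17:15–18:00.
Diego ∩ Beatriz: 11:00–12:30, 12:45–13:30, 14:15–15:15.
Diego ∩ Beatriz ∩ Keiko: 11:00–12:30, 13:15–13:30, 14:30–15:15.
Windows ≥ 60 min: 11:00–12:30.
Latest start in the last window 11:00–12:30 is 12:30 − 60 min = 11:30.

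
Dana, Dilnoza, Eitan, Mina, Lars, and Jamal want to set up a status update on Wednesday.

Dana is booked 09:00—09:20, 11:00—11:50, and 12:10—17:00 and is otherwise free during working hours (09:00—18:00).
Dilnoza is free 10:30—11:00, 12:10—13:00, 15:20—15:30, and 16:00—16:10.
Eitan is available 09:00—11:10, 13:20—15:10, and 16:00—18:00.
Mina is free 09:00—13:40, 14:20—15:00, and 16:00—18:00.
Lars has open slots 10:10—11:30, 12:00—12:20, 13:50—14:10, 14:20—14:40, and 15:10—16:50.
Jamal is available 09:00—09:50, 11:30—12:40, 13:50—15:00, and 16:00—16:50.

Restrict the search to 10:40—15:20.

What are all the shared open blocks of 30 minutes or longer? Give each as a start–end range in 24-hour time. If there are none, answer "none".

Dana free within 09:00–18:00: 09:20–11:00, 11:50–12:10, 17:00–18:00.
Dana ∩ Dilnoza: 10:30–11:00.
Dana ∩ Dilnoza ∩ Eitan: 10:30–11:00.
Dana ∩ Dilnoza ∩ Eitan ∩ Mina: 10:30–11:00.
Dana ∩ Dilnoza ∩ Eitan ∩ Mina ∩ Lars: 10:30–11:00.
Dana ∩ Dilnoza ∩ Eitan ∩ Mina ∩ Lars ∩ Jamal: (none).
Restricted to 10:40–15:20: (none).
Windows ≥ 30 min: (none).

none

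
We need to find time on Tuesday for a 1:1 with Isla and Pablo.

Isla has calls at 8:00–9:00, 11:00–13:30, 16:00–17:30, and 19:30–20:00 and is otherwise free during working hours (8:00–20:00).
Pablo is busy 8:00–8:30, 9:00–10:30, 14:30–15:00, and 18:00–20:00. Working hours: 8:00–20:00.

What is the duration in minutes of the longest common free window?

Isla free within 08:00–20:00: 09:00–11:00, 13:30–16:00, 17:30–19:30.
Pablo free within 08:00–20:00: 08:30–09:00, 10:30–14:30, 15:00–18:00.
Isla ∩ Pablo: 10:30–11:00, 13:30–14:30, 15:00–16:00, 17:30–18:00.
Common window lengths: 30, 60, 60, 30 min; longest is 60.

60 minutes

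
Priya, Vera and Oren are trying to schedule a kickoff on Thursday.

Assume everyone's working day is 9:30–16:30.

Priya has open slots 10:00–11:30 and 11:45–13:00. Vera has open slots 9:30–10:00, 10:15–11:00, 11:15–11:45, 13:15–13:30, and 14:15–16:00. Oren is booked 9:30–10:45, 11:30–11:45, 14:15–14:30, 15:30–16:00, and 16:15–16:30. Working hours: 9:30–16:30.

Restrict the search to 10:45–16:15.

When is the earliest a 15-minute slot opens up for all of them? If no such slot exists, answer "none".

10:45

Oren free within 09:30–16:30: 10:45–11:30, 11:45–14:15, 14:30–15:30, 16:00–16:15.
Priya ∩ Vera: 10:15–11:00, 11:15–11:30.
Priya ∩ Vera ∩ Oren: 10:45–11:00, 11:15–11:30.
Restricted to 10:45–16:15: 10:45–11:00, 11:15–11:30.
Windows ≥ 15 min: 10:45–11:00, 11:15–11:30.
Earliest such window starts at 10:45.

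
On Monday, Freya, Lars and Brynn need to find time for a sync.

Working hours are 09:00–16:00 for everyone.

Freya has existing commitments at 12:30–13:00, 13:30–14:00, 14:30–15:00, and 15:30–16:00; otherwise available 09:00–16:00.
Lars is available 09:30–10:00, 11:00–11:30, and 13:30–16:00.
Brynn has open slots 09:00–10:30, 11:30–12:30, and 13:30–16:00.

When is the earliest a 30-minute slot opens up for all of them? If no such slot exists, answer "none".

Freya free within 09:00–16:00: 09:00–12:30, 13:00–13:30, 14:00–14:30, 15:00–15:30.
Freya ∩ Lars: 09:30–10:00, 11:00–11:30, 14:00–14:30, 15:00–15:30.
Freya ∩ Lars ∩ Brynn: 09:30–10:00, 14:00–14:30, 15:00–15:30.
Windows ≥ 30 min: 09:30–10:00, 14:00–14:30, 15:00–15:30.
Earliest such window starts at 09:30.

09:30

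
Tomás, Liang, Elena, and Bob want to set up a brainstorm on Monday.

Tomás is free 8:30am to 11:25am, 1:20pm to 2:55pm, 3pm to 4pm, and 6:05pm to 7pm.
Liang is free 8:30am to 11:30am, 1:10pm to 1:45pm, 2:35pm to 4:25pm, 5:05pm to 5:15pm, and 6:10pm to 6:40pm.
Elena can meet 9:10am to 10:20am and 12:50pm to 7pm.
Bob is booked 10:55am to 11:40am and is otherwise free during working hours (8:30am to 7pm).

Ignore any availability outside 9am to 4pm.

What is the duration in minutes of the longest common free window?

70 minutes

Bob free within 08:30–19:00: 08:30–10:55, 11:40–19:00.
Tomás ∩ Liang: 08:30–11:25, 13:20–13:45, 14:35–14:55, 15:00–16:00, 18:10–18:40.
Tomás ∩ Liang ∩ Elena: 09:10–10:20, 13:20–13:45, 14:35–14:55, 15:00–16:00, 18:10–18:40.
Tomás ∩ Liang ∩ Elena ∩ Bob: 09:10–10:20, 13:20–13:45, 14:35–14:55, 15:00–16:00, 18:10–18:40.
Restricted to 09:00–16:00: 09:10–10:20, 13:20–13:45, 14:35–14:55, 15:00–16:00.
Common window lengths: 70, 25, 20, 60 min; longest is 70.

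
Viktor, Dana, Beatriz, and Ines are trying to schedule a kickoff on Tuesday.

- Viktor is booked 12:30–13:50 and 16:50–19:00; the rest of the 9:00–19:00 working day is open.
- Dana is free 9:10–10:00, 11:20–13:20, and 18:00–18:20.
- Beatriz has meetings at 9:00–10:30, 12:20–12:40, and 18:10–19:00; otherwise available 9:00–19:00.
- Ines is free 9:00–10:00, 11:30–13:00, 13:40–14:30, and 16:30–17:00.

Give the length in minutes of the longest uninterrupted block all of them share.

Viktor free within 09:00–19:00: 09:00–12:30, 13:50–16:50.
Beatriz free within 09:00–19:00: 10:30–12:20, 12:40–18:10.
Viktor ∩ Dana: 09:10–10:00, 11:20–12:30.
Viktor ∩ Dana ∩ Beatriz: 11:20–12:20.
Viktor ∩ Dana ∩ Beatriz ∩ Ines: 11:30–12:20.
Single common window of 50 minutes.

50 minutes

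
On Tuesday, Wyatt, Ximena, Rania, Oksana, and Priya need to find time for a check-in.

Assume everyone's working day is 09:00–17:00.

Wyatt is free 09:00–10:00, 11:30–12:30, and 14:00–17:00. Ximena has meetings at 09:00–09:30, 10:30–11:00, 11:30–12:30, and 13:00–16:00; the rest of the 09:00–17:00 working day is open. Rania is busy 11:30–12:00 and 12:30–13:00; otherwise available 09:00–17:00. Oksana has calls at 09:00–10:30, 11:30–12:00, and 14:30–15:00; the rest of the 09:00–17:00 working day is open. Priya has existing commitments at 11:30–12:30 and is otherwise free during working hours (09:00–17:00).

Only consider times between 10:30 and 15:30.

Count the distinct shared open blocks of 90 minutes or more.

Ximena free within 09:00–17:00: 09:30–10:30, 11:00–11:30, 12:30–13:00, 16:00–17:00.
Rania free within 09:00–17:00: 09:00–11:30, 12:00–12:30, 13:00–17:00.
Oksana free within 09:00–17:00: 10:30–11:30, 12:00–14:30, 15:00–17:00.
Priya free within 09:00–17:00: 09:00–11:30, 12:30–17:00.
Wyatt ∩ Ximena: 09:30–10:00, 16:00–17:00.
Wyatt ∩ Ximena ∩ Rania: 09:30–10:00, 16:00–17:00.
Wyatt ∩ Ximena ∩ Rania ∩ Oksana: 16:00–17:00.
Wyatt ∩ Ximena ∩ Rania ∩ Oksana ∩ Priya: 16:00–17:00.
Restricted to 10:30–15:30: (none).
Windows ≥ 90 min: (none).
That's 0 windows.

0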